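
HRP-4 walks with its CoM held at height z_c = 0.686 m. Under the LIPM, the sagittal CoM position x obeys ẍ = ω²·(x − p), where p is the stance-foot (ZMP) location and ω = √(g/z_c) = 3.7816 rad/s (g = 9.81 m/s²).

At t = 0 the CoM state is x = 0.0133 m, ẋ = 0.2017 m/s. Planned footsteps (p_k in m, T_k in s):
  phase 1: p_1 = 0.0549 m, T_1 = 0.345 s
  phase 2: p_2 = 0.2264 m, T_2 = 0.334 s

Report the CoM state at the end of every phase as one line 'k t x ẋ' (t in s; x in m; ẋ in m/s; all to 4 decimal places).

phase 1: p=0.0549, T=0.345, ωT=1.304652, cosh=1.978836, sinh=1.707570; start (x,ẋ)=(0.013300, 0.201700) → end (x,ẋ)=(0.063657, 0.130506)
phase 2: p=0.2264, T=0.334, ωT=1.263054, cosh=1.909497, sinh=1.626709; start (x,ẋ)=(0.063657, 0.130506) → end (x,ẋ)=(-0.028218, -0.751921)

1 0.3450 0.0637 0.1305
2 0.6790 -0.0282 -0.7519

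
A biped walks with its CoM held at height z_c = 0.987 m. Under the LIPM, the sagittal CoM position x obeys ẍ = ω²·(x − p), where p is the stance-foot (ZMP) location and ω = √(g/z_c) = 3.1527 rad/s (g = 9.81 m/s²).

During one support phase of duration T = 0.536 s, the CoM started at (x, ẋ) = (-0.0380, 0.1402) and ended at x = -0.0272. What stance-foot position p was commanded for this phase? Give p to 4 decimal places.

ωT = 3.1527·0.536 = 1.689847; cosh(ωT) = 2.801600, sinh(ωT) = 2.617052
x(T) = p + (x₀−p)·cosh(ωT) + (ẋ₀/ω)·sinh(ωT) ⇒ p·(1 − cosh) = x(T) − x₀·cosh − (ẋ₀/ω)·sinh
numerator   = -0.0272 − (-0.0380)·2.801600 − (0.1402/3.1527)·2.617052 = -0.037119
denominator = 1 − 2.801600 = -1.801600
p = -0.037119 / -1.801600 = 0.0206

p = 0.0206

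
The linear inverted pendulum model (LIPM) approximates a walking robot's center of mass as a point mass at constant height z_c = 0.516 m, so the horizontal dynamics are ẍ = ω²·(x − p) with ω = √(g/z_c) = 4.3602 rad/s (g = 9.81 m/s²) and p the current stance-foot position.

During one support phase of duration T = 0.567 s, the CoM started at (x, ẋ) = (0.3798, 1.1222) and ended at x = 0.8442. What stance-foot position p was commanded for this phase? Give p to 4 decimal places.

ωT = 4.3602·0.567 = 2.472233; cosh(ωT) = 5.966638, sinh(ωT) = 5.882242
x(T) = p + (x₀−p)·cosh(ωT) + (ẋ₀/ω)·sinh(ωT) ⇒ p·(1 − cosh) = x(T) − x₀·cosh − (ẋ₀/ω)·sinh
numerator   = 0.8442 − (0.3798)·5.966638 − (1.1222/4.3602)·5.882242 = -2.935863
denominator = 1 − 5.966638 = -4.966638
p = -2.935863 / -4.966638 = 0.5911

p = 0.5911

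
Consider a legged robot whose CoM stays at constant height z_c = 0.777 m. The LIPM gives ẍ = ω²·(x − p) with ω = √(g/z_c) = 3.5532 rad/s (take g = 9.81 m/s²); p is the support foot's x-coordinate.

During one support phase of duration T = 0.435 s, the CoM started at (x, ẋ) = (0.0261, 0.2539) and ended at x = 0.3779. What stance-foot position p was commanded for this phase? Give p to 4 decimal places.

ωT = 3.5532·0.435 = 1.545642; cosh(ωT) = 2.452079, sinh(ωT) = 2.238904
x(T) = p + (x₀−p)·cosh(ωT) + (ẋ₀/ω)·sinh(ωT) ⇒ p·(1 − cosh) = x(T) − x₀·cosh − (ẋ₀/ω)·sinh
numerator   = 0.3779 − (0.0261)·2.452079 − (0.2539/3.5532)·2.238904 = 0.153916
denominator = 1 − 2.452079 = -1.452079
p = 0.153916 / -1.452079 = -0.1060

p = -0.1060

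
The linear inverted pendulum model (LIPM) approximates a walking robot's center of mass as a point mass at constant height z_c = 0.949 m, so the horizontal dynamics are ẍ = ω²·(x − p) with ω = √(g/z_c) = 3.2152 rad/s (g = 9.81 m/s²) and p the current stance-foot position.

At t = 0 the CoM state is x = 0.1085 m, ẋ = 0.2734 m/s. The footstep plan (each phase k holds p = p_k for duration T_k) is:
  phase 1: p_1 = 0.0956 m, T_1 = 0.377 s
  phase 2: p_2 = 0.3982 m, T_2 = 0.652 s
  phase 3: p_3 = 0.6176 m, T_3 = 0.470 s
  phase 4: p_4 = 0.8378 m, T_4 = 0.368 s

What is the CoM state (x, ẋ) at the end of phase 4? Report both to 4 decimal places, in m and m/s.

x = 0.4090, ẋ = -1.1056

phase 1: p=0.0956, T=0.377, ωT=1.212130, cosh=1.829100, sinh=1.531537; start (x,ẋ)=(0.108500, 0.273400) → end (x,ẋ)=(0.249427, 0.563598)
phase 2: p=0.3982, T=0.652, ωT=2.096310, cosh=4.129502, sinh=4.006593; start (x,ẋ)=(0.249427, 0.563598) → end (x,ẋ)=(0.486166, 0.410892)
phase 3: p=0.6176, T=0.470, ωT=1.511144, cosh=2.376285, sinh=2.155627; start (x,ẋ)=(0.486166, 0.410892) → end (x,ẋ)=(0.580758, 0.065457)
phase 4: p=0.8378, T=0.368, ωT=1.183194, cosh=1.785541, sinh=1.479243; start (x,ẋ)=(0.580758, 0.065457) → end (x,ẋ)=(0.408956, -1.105632)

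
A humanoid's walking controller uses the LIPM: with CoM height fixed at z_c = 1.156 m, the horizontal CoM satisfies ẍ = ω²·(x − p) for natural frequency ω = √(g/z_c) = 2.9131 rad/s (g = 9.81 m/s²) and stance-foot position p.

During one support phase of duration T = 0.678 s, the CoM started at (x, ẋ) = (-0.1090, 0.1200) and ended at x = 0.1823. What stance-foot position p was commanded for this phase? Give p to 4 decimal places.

ωT = 2.9131·0.678 = 1.975082; cosh(ωT) = 3.672980, sinh(ωT) = 3.534230
x(T) = p + (x₀−p)·cosh(ωT) + (ẋ₀/ω)·sinh(ωT) ⇒ p·(1 − cosh) = x(T) − x₀·cosh − (ẋ₀/ω)·sinh
numerator   = 0.1823 − (-0.1090)·3.672980 − (0.1200/2.9131)·3.534230 = 0.437068
denominator = 1 − 3.672980 = -2.672980
p = 0.437068 / -2.672980 = -0.1635

p = -0.1635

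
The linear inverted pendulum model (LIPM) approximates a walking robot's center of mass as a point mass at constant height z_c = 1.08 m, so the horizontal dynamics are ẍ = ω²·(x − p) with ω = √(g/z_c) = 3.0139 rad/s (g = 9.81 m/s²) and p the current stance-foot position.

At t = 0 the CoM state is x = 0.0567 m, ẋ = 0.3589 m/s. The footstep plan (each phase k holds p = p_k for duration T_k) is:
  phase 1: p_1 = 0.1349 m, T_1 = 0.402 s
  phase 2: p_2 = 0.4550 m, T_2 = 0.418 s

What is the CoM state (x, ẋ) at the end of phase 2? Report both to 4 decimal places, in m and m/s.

phase 1: p=0.1349, T=0.402, ωT=1.211588, cosh=1.828269, sinh=1.530545; start (x,ẋ)=(0.056700, 0.358900) → end (x,ẋ)=(0.174189, 0.295436)
phase 2: p=0.4550, T=0.418, ωT=1.259810, cosh=1.904230, sinh=1.620522; start (x,ẋ)=(0.174189, 0.295436) → end (x,ẋ)=(0.079122, -0.808928)

x = 0.0791, ẋ = -0.8089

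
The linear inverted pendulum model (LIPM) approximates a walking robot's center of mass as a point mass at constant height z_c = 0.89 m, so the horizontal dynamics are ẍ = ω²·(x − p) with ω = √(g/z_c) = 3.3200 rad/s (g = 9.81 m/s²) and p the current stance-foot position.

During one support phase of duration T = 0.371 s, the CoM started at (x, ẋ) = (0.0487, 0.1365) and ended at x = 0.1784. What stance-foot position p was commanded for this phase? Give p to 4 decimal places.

ωT = 3.3200·0.371 = 1.231720; cosh(ωT) = 1.859455, sinh(ωT) = 1.567664
x(T) = p + (x₀−p)·cosh(ωT) + (ẋ₀/ω)·sinh(ωT) ⇒ p·(1 − cosh) = x(T) − x₀·cosh − (ẋ₀/ω)·sinh
numerator   = 0.1784 − (0.0487)·1.859455 − (0.1365/3.3200)·1.567664 = 0.023391
denominator = 1 − 1.859455 = -0.859455
p = 0.023391 / -0.859455 = -0.0272

p = -0.0272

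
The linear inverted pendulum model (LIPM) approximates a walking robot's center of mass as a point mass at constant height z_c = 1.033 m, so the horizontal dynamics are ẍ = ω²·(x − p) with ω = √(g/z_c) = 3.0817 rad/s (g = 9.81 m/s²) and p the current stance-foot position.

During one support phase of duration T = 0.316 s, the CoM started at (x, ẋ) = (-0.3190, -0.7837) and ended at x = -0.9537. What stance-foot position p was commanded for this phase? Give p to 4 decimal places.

p = 0.3557

ωT = 3.0817·0.316 = 0.973817; cosh(ωT) = 1.512836, sinh(ωT) = 1.135197
x(T) = p + (x₀−p)·cosh(ωT) + (ẋ₀/ω)·sinh(ωT) ⇒ p·(1 − cosh) = x(T) − x₀·cosh − (ẋ₀/ω)·sinh
numerator   = -0.9537 − (-0.3190)·1.512836 − (-0.7837/3.0817)·1.135197 = -0.182416
denominator = 1 − 1.512836 = -0.512836
p = -0.182416 / -0.512836 = 0.3557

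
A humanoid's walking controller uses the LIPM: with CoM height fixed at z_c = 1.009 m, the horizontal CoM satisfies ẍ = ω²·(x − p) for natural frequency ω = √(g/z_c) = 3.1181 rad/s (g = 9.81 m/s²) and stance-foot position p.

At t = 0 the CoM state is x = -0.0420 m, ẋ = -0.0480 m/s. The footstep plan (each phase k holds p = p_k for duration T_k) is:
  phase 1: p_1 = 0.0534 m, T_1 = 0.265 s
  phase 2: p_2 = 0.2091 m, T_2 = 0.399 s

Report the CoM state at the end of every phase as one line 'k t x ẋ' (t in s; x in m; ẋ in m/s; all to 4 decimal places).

phase 1: p=0.0534, T=0.265, ωT=0.826297, cosh=1.361254, sinh=0.923587; start (x,ẋ)=(-0.042000, -0.048000) → end (x,ẋ)=(-0.090681, -0.340077)
phase 2: p=0.2091, T=0.399, ωT=1.244122, cosh=1.879040, sinh=1.590846; start (x,ẋ)=(-0.090681, -0.340077) → end (x,ẋ)=(-0.527707, -2.126058)

1 0.2650 -0.0907 -0.3401
2 0.6640 -0.5277 -2.1261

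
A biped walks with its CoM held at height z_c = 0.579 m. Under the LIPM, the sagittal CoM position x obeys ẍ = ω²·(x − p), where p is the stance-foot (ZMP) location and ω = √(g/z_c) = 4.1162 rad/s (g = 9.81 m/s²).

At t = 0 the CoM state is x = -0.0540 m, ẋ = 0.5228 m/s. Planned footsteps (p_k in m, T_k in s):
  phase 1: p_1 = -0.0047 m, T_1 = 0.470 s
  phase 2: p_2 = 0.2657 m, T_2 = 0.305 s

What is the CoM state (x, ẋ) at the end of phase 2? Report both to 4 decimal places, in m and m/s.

phase 1: p=-0.0047, T=0.470, ωT=1.934614, cosh=3.532926, sinh=3.388446; start (x,ẋ)=(-0.054000, 0.522800) → end (x,ẋ)=(0.251494, 1.159401)
phase 2: p=0.2657, T=0.305, ωT=1.255441, cosh=1.897168, sinh=1.612218; start (x,ẋ)=(0.251494, 1.159401) → end (x,ẋ)=(0.692859, 2.105307)

x = 0.6929, ẋ = 2.1053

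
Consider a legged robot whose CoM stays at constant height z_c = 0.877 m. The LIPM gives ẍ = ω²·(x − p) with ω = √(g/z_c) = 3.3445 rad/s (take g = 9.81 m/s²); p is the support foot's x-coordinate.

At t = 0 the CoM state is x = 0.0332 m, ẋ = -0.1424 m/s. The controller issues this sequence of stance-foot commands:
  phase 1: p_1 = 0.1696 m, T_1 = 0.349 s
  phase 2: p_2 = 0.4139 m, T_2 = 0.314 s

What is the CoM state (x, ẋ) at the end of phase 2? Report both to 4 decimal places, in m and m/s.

phase 1: p=0.1696, T=0.349, ωT=1.167230, cosh=1.762155, sinh=1.450927; start (x,ẋ)=(0.033200, -0.142400) → end (x,ẋ)=(-0.132535, -0.912829)
phase 2: p=0.4139, T=0.314, ωT=1.050173, cosh=1.604011, sinh=1.254134; start (x,ẋ)=(-0.132535, -0.912829) → end (x,ẋ)=(-0.804884, -3.756181)

x = -0.8049, ẋ = -3.7562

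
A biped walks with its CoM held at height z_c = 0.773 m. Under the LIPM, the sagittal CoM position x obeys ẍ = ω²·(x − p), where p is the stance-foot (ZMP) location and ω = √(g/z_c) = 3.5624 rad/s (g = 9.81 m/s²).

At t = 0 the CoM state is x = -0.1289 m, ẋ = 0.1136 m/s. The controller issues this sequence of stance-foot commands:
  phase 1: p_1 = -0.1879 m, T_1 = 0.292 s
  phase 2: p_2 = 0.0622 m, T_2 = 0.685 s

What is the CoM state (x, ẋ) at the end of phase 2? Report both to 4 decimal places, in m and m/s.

phase 1: p=-0.1879, T=0.292, ωT=1.040221, cosh=1.591609, sinh=1.238233; start (x,ẋ)=(-0.128900, 0.113600) → end (x,ẋ)=(-0.054510, 0.441061)
phase 2: p=0.0622, T=0.685, ωT=2.440244, cosh=5.781490, sinh=5.694350; start (x,ẋ)=(-0.054510, 0.441061) → end (x,ẋ)=(0.092462, 0.182469)

x = 0.0925, ẋ = 0.1825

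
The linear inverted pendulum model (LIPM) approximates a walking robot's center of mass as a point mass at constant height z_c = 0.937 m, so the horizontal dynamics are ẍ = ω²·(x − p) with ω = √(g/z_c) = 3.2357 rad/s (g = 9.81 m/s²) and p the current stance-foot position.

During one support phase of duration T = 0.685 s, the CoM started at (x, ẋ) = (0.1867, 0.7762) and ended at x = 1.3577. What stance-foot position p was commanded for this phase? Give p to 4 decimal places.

p = 0.1637

ωT = 3.2357·0.685 = 2.216455; cosh(ωT) = 4.641869, sinh(ωT) = 4.532875
x(T) = p + (x₀−p)·cosh(ωT) + (ẋ₀/ω)·sinh(ωT) ⇒ p·(1 − cosh) = x(T) − x₀·cosh − (ẋ₀/ω)·sinh
numerator   = 1.3577 − (0.1867)·4.641869 − (0.7762/3.2357)·4.532875 = -0.596311
denominator = 1 − 4.641869 = -3.641869
p = -0.596311 / -3.641869 = 0.1637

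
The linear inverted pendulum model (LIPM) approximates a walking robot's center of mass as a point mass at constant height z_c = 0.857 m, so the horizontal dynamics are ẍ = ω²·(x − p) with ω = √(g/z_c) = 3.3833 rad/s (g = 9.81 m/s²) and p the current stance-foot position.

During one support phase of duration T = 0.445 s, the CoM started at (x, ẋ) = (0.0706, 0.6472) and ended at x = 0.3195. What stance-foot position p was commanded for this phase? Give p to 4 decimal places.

p = 0.1886

ωT = 3.3833·0.445 = 1.505569; cosh(ωT) = 2.364303, sinh(ωT) = 2.142412
x(T) = p + (x₀−p)·cosh(ωT) + (ẋ₀/ω)·sinh(ωT) ⇒ p·(1 − cosh) = x(T) − x₀·cosh − (ẋ₀/ω)·sinh
numerator   = 0.3195 − (0.0706)·2.364303 − (0.6472/3.3833)·2.142412 = -0.257247
denominator = 1 − 2.364303 = -1.364303
p = -0.257247 / -1.364303 = 0.1886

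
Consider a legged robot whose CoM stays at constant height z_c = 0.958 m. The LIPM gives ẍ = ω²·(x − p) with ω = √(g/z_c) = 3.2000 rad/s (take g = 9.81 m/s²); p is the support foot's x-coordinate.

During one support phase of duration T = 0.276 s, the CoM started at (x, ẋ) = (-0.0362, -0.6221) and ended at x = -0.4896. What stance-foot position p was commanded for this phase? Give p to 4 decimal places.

p = 0.5851

ωT = 3.2000·0.276 = 0.883200; cosh(ωT) = 1.416042, sinh(ωT) = 1.002585
x(T) = p + (x₀−p)·cosh(ωT) + (ẋ₀/ω)·sinh(ωT) ⇒ p·(1 − cosh) = x(T) − x₀·cosh − (ẋ₀/ω)·sinh
numerator   = -0.4896 − (-0.0362)·1.416042 − (-0.6221/3.2000)·1.002585 = -0.243431
denominator = 1 − 1.416042 = -0.416042
p = -0.243431 / -0.416042 = 0.5851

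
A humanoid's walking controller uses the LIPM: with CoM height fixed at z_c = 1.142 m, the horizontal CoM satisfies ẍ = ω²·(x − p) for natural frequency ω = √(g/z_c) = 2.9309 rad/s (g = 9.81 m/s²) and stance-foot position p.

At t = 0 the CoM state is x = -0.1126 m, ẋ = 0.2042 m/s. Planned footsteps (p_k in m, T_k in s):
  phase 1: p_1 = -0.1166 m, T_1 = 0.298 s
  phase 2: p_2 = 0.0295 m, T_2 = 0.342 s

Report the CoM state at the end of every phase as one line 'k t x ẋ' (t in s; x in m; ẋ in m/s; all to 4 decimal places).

1 0.2980 -0.0421 0.2988
2 0.6400 0.0390 0.2145

phase 1: p=-0.1166, T=0.298, ωT=0.873408, cosh=1.406293, sinh=0.988767; start (x,ẋ)=(-0.112600, 0.204200) → end (x,ẋ)=(-0.042086, 0.298757)
phase 2: p=0.0295, T=0.342, ωT=1.002368, cosh=1.545868, sinh=1.178858; start (x,ẋ)=(-0.042086, 0.298757) → end (x,ẋ)=(0.039003, 0.214501)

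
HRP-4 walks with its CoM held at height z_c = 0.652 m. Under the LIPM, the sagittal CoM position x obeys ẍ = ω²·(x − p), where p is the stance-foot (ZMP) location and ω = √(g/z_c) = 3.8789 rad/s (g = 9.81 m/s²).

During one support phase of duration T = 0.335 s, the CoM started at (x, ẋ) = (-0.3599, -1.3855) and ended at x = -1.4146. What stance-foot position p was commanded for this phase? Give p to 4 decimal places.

p = 0.1025

ωT = 3.8789·0.335 = 1.299432; cosh(ωT) = 1.969949, sinh(ωT) = 1.697262
x(T) = p + (x₀−p)·cosh(ωT) + (ẋ₀/ω)·sinh(ωT) ⇒ p·(1 − cosh) = x(T) − x₀·cosh − (ẋ₀/ω)·sinh
numerator   = -1.4146 − (-0.3599)·1.969949 − (-1.3855/3.8789)·1.697262 = -0.099372
denominator = 1 − 1.969949 = -0.969949
p = -0.099372 / -0.969949 = 0.1025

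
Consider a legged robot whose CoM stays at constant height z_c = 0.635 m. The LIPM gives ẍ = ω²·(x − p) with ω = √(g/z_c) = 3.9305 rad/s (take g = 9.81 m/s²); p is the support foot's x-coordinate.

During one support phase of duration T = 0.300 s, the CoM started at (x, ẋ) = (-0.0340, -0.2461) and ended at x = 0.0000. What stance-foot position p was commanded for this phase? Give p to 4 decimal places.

p = -0.1958

ωT = 3.9305·0.300 = 1.179150; cosh(ωT) = 1.779575, sinh(ωT) = 1.472035
x(T) = p + (x₀−p)·cosh(ωT) + (ẋ₀/ω)·sinh(ωT) ⇒ p·(1 − cosh) = x(T) − x₀·cosh − (ẋ₀/ω)·sinh
numerator   = 0.0000 − (-0.0340)·1.779575 − (-0.2461/3.9305)·1.472035 = 0.152674
denominator = 1 − 1.779575 = -0.779575
p = 0.152674 / -0.779575 = -0.1958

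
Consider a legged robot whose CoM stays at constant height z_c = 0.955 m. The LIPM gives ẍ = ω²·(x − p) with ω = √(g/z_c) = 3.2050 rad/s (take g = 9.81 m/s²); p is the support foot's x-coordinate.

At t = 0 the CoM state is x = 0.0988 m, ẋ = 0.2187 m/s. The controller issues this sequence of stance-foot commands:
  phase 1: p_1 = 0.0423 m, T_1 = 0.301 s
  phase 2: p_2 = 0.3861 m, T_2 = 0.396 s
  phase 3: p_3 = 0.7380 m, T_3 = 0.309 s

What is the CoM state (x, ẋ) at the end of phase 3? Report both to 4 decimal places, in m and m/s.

phase 1: p=0.0423, T=0.301, ωT=0.964705, cosh=1.502555, sinh=1.121459; start (x,ẋ)=(0.098800, 0.218700) → end (x,ẋ)=(0.203719, 0.531685)
phase 2: p=0.3861, T=0.396, ωT=1.269180, cosh=1.919498, sinh=1.638436; start (x,ẋ)=(0.203719, 0.531685) → end (x,ẋ)=(0.307825, 0.062854)
phase 3: p=0.7380, T=0.309, ωT=0.990345, cosh=1.531806, sinh=1.160357; start (x,ẋ)=(0.307825, 0.062854) → end (x,ẋ)=(0.101812, -1.503516)

x = 0.1018, ẋ = -1.5035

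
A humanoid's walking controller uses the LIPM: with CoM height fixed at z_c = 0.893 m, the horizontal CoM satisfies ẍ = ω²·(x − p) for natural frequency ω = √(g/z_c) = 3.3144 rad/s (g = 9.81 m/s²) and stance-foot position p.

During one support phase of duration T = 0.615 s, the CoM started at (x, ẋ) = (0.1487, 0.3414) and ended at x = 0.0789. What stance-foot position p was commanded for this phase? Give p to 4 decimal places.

p = 0.3066

ωT = 3.3144·0.615 = 2.038356; cosh(ωT) = 3.904109, sinh(ωT) = 3.773867
x(T) = p + (x₀−p)·cosh(ωT) + (ẋ₀/ω)·sinh(ωT) ⇒ p·(1 − cosh) = x(T) − x₀·cosh − (ẋ₀/ω)·sinh
numerator   = 0.0789 − (0.1487)·3.904109 − (0.3414/3.3144)·3.773867 = -0.890368
denominator = 1 − 3.904109 = -2.904109
p = -0.890368 / -2.904109 = 0.3066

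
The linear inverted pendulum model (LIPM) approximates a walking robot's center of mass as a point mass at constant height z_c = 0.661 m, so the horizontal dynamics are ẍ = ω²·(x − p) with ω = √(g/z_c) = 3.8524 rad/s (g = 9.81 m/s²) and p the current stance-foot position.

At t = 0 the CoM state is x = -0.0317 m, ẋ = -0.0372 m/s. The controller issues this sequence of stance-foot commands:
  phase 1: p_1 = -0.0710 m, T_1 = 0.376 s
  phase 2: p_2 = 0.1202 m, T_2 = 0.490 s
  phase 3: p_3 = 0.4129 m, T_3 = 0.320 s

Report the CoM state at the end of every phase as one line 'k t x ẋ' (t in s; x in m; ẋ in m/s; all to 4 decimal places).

phase 1: p=-0.0710, T=0.376, ωT=1.448502, cosh=2.245828, sinh=2.010907; start (x,ẋ)=(-0.031700, -0.037200) → end (x,ẋ)=(-0.002157, 0.220905)
phase 2: p=0.1202, T=0.490, ωT=1.887676, cosh=3.377713, sinh=3.226290; start (x,ẋ)=(-0.002157, 0.220905) → end (x,ẋ)=(-0.108084, -0.774615)
phase 3: p=0.4129, T=0.320, ωT=1.232768, cosh=1.861099, sinh=1.569614; start (x,ẋ)=(-0.108084, -0.774615) → end (x,ẋ)=(-0.872310, -4.591911)

1 0.3760 -0.0022 0.2209
2 0.8660 -0.1081 -0.7746
3 1.1860 -0.8723 -4.5919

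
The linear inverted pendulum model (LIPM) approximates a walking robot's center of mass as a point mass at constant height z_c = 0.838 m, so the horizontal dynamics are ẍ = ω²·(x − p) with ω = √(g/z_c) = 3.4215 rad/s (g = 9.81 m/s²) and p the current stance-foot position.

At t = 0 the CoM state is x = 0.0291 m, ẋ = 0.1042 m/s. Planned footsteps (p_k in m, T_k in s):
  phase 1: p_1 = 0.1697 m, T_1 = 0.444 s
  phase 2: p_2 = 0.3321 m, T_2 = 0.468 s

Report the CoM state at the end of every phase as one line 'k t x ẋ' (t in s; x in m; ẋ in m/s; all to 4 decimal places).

phase 1: p=0.1697, T=0.444, ωT=1.519146, cosh=2.393610, sinh=2.174712; start (x,ẋ)=(0.029100, 0.104200) → end (x,ẋ)=(-0.100612, -0.796759)
phase 2: p=0.3321, T=0.468, ωT=1.601262, cosh=2.580464, sinh=2.378823; start (x,ẋ)=(-0.100612, -0.796759) → end (x,ẋ)=(-1.338450, -5.577912)

1 0.4440 -0.1006 -0.7968
2 0.9120 -1.3385 -5.5779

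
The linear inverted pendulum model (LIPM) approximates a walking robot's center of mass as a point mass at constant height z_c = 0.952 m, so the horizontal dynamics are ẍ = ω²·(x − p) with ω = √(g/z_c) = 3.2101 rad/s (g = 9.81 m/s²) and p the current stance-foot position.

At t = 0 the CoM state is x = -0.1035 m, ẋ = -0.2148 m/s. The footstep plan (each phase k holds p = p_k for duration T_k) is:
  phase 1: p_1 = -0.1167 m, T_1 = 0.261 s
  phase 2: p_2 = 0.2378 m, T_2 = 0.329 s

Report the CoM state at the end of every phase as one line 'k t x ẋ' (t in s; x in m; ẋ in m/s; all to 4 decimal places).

phase 1: p=-0.1167, T=0.261, ωT=0.837836, cosh=1.372003, sinh=0.939357; start (x,ẋ)=(-0.103500, -0.214800) → end (x,ẋ)=(-0.161446, -0.254903)
phase 2: p=0.2378, T=0.329, ωT=1.056123, cosh=1.611502, sinh=1.263700; start (x,ẋ)=(-0.161446, -0.254903) → end (x,ẋ)=(-0.505931, -2.030357)

1 0.2610 -0.1614 -0.2549
2 0.5900 -0.5059 -2.0304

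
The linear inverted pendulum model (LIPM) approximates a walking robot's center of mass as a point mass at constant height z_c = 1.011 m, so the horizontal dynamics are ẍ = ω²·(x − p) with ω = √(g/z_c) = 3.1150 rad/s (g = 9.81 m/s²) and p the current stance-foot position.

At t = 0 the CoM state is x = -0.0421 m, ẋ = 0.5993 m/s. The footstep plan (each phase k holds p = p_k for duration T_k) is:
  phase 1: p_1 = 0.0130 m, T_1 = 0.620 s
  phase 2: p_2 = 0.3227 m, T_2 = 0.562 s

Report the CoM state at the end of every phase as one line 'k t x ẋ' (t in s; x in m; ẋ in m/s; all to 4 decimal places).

1 0.6200 0.4686 1.5310
2 1.1820 2.1278 5.8100

phase 1: p=0.0130, T=0.620, ωT=1.931300, cosh=3.521716, sinh=3.376756; start (x,ẋ)=(-0.042100, 0.599300) → end (x,ẋ)=(0.468613, 1.530990)
phase 2: p=0.3227, T=0.562, ωT=1.750630, cosh=2.965947, sinh=2.792282; start (x,ẋ)=(0.468613, 1.530990) → end (x,ẋ)=(2.127848, 5.809981)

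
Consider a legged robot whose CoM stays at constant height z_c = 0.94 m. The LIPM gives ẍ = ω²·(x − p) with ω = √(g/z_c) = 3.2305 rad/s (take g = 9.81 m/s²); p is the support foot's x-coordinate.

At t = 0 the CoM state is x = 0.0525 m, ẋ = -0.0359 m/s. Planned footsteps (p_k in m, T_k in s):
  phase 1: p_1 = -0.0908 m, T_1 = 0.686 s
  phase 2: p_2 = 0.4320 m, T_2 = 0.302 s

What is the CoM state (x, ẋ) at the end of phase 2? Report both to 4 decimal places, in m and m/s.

x = 1.2513, ẋ = 3.2629

phase 1: p=-0.0908, T=0.686, ωT=2.216123, cosh=4.640367, sinh=4.531336; start (x,ẋ)=(0.052500, -0.035900) → end (x,ẋ)=(0.523809, 1.931105)
phase 2: p=0.4320, T=0.302, ωT=0.975611, cosh=1.514875, sinh=1.137913; start (x,ẋ)=(0.523809, 1.931105) → end (x,ẋ)=(1.251292, 3.262874)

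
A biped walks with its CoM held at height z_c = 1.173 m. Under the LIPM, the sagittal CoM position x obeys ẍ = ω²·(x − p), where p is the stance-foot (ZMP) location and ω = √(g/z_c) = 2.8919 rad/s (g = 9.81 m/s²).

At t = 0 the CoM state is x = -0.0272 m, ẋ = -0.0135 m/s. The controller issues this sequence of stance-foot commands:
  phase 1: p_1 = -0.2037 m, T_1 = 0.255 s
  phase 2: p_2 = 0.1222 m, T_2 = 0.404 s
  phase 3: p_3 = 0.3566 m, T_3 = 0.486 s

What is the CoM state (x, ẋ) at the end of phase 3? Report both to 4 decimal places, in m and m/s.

x = 0.0594, ẋ = -0.6405

phase 1: p=-0.2037, T=0.255, ωT=0.737434, cosh=1.284452, sinh=0.806113; start (x,ẋ)=(-0.027200, -0.013500) → end (x,ẋ)=(0.019243, 0.394116)
phase 2: p=0.1222, T=0.404, ωT=1.168328, cosh=1.763748, sinh=1.452861; start (x,ẋ)=(0.019243, 0.394116) → end (x,ẋ)=(0.138609, 0.262544)
phase 3: p=0.3566, T=0.486, ωT=1.405463, cosh=2.161335, sinh=1.916081; start (x,ẋ)=(0.138609, 0.262544) → end (x,ẋ)=(0.059403, -0.640466)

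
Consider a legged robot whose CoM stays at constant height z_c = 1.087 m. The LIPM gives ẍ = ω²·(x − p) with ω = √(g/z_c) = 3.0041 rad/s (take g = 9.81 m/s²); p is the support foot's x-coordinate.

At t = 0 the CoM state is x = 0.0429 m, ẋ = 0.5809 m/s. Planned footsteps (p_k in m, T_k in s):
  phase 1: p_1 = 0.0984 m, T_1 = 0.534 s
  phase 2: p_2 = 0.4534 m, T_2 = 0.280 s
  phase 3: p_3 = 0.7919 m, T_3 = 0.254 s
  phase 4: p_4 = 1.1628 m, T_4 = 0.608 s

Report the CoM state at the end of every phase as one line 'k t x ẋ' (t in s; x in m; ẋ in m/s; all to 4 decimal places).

phase 1: p=0.0984, T=0.534, ωT=1.604189, cosh=2.587439, sinh=2.386387; start (x,ẋ)=(0.042900, 0.580900) → end (x,ẋ)=(0.416251, 1.105167)
phase 2: p=0.4534, T=0.280, ωT=0.841148, cosh=1.375121, sinh=0.943906; start (x,ẋ)=(0.416251, 1.105167) → end (x,ẋ)=(0.749565, 1.414398)
phase 3: p=0.7919, T=0.254, ωT=0.763041, cosh=1.305518, sinh=0.839272; start (x,ẋ)=(0.749565, 1.414398) → end (x,ẋ)=(1.131779, 1.739785)
phase 4: p=1.1628, T=0.608, ωT=1.826493, cosh=3.186519, sinh=3.025542; start (x,ẋ)=(1.131779, 1.739785) → end (x,ẋ)=(2.816154, 5.261908)

1 0.5340 0.4163 1.1052
2 0.8140 0.7496 1.4144
3 1.0680 1.1318 1.7398
4 1.6760 2.8162 5.2619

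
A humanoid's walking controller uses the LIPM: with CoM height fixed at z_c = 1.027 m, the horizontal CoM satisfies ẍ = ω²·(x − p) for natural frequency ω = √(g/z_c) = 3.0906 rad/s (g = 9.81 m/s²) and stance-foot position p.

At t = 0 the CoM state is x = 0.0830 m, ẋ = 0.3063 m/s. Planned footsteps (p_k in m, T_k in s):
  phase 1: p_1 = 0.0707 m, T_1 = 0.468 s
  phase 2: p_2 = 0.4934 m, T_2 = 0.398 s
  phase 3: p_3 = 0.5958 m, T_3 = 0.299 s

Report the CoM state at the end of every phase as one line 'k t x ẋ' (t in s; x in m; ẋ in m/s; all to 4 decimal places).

phase 1: p=0.0707, T=0.468, ωT=1.446401, cosh=2.241607, sinh=2.006191; start (x,ẋ)=(0.083000, 0.306300) → end (x,ẋ)=(0.297099, 0.762868)
phase 2: p=0.4934, T=0.398, ωT=1.230059, cosh=1.856853, sinh=1.564578; start (x,ẋ)=(0.297099, 0.762868) → end (x,ẋ)=(0.515091, 0.467326)
phase 3: p=0.5958, T=0.299, ωT=0.924089, cosh=1.458233, sinh=1.061340; start (x,ẋ)=(0.515091, 0.467326) → end (x,ẋ)=(0.638591, 0.416730)

1 0.4680 0.2971 0.7629
2 0.8660 0.5151 0.4673
3 1.1650 0.6386 0.4167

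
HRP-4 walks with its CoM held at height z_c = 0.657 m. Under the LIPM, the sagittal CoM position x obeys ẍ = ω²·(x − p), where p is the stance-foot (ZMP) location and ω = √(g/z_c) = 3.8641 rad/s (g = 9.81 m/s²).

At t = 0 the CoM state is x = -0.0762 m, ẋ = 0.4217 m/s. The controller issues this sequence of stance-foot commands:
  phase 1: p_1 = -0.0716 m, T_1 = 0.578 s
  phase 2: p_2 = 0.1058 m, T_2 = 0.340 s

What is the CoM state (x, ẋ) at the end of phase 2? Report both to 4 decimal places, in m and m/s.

x = 1.5649, ẋ = 5.8350

phase 1: p=-0.0716, T=0.578, ωT=2.233450, cosh=4.719581, sinh=4.612423; start (x,ẋ)=(-0.076200, 0.421700) → end (x,ẋ)=(0.410057, 1.908262)
phase 2: p=0.1058, T=0.340, ωT=1.313794, cosh=1.994530, sinh=1.725732; start (x,ẋ)=(0.410057, 1.908262) → end (x,ẋ)=(1.564891, 5.834990)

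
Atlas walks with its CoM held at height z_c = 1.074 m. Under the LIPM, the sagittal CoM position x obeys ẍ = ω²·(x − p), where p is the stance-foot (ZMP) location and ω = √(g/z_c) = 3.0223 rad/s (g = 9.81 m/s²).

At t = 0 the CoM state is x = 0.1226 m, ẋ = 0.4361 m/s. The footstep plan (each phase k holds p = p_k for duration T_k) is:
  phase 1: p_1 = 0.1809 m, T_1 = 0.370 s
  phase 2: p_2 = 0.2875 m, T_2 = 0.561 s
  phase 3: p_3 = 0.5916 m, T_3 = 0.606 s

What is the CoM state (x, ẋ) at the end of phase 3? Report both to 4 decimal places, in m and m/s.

phase 1: p=0.1809, T=0.370, ωT=1.118251, cosh=1.693175, sinh=1.366324; start (x,ẋ)=(0.122600, 0.436100) → end (x,ẋ)=(0.279340, 0.497647)
phase 2: p=0.2875, T=0.561, ωT=1.695510, cosh=2.816466, sinh=2.632960; start (x,ẋ)=(0.279340, 0.497647) → end (x,ẋ)=(0.698058, 1.336675)
phase 3: p=0.5916, T=0.606, ωT=1.831514, cosh=3.201751, sinh=3.041580; start (x,ẋ)=(0.698058, 1.336675) → end (x,ẋ)=(2.277653, 5.258319)

x = 2.2777, ẋ = 5.2583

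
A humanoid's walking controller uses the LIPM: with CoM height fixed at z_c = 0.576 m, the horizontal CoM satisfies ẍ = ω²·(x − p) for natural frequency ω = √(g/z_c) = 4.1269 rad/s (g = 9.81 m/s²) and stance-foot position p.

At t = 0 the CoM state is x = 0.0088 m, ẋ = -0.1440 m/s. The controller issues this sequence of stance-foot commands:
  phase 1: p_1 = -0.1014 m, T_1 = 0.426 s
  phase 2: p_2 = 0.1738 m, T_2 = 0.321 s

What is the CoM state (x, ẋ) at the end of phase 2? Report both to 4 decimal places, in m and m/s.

x = 0.4446, ẋ = 1.3920

phase 1: p=-0.1014, T=0.426, ωT=1.758059, cosh=2.986774, sinh=2.814395; start (x,ẋ)=(0.008800, -0.144000) → end (x,ẋ)=(0.129540, 0.849847)
phase 2: p=0.1738, T=0.321, ωT=1.324735, cosh=2.013531, sinh=1.747657; start (x,ẋ)=(0.129540, 0.849847) → end (x,ẋ)=(0.444574, 1.391971)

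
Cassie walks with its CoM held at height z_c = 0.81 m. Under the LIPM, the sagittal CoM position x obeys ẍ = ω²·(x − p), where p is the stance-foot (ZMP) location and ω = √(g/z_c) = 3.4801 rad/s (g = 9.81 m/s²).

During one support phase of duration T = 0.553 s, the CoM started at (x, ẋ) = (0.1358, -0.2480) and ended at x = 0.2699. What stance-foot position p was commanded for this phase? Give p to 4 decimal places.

ωT = 3.4801·0.553 = 1.924495; cosh(ωT) = 3.498820, sinh(ωT) = 3.352870
x(T) = p + (x₀−p)·cosh(ωT) + (ẋ₀/ω)·sinh(ωT) ⇒ p·(1 − cosh) = x(T) − x₀·cosh − (ẋ₀/ω)·sinh
numerator   = 0.2699 − (0.1358)·3.498820 − (-0.2480/3.4801)·3.352870 = 0.033694
denominator = 1 − 3.498820 = -2.498820
p = 0.033694 / -2.498820 = -0.0135

p = -0.0135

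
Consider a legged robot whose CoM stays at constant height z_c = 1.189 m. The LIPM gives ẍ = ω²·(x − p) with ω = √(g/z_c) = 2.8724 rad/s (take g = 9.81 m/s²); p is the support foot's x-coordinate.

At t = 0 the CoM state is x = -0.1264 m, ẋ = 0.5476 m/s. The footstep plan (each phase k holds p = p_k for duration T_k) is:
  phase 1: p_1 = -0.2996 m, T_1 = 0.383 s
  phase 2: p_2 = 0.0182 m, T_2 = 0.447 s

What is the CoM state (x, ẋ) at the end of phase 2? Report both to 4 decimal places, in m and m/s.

x = 1.3733, ẋ = 4.1498

phase 1: p=-0.2996, T=0.383, ωT=1.100129, cosh=1.668691, sinh=1.335863; start (x,ẋ)=(-0.126400, 0.547600) → end (x,ẋ)=(0.244089, 1.578367)
phase 2: p=0.0182, T=0.447, ωT=1.283963, cosh=1.943929, sinh=1.666992; start (x,ẋ)=(0.244089, 1.578367) → end (x,ẋ)=(1.373314, 4.149849)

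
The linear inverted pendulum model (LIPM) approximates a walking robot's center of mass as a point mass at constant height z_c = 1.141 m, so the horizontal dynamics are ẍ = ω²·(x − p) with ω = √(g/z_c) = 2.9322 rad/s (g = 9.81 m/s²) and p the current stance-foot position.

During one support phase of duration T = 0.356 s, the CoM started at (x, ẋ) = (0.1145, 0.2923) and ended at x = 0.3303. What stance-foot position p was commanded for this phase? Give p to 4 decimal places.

p = -0.0395

ωT = 2.9322·0.356 = 1.043863; cosh(ωT) = 1.596130, sinh(ωT) = 1.244038
x(T) = p + (x₀−p)·cosh(ωT) + (ẋ₀/ω)·sinh(ωT) ⇒ p·(1 − cosh) = x(T) − x₀·cosh − (ẋ₀/ω)·sinh
numerator   = 0.3303 − (0.1145)·1.596130 − (0.2923/2.9322)·1.244038 = 0.023530
denominator = 1 − 1.596130 = -0.596130
p = 0.023530 / -0.596130 = -0.0395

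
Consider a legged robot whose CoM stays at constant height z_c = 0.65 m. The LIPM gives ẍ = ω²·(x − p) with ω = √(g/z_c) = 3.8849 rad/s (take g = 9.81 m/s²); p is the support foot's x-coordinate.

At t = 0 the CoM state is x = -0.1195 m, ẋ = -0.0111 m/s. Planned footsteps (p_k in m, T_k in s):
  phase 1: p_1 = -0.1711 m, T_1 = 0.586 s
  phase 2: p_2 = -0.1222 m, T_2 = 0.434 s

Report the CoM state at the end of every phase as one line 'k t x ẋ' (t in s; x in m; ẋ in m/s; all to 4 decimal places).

phase 1: p=-0.1711, T=0.586, ωT=2.276551, cosh=4.922830, sinh=4.820193; start (x,ẋ)=(-0.119500, -0.011100) → end (x,ẋ)=(0.069146, 0.911616)
phase 2: p=-0.1222, T=0.434, ωT=1.686047, cosh=2.791674, sinh=2.606424; start (x,ẋ)=(0.069146, 0.911616) → end (x,ẋ)=(1.023589, 4.482444)

1 0.5860 0.0691 0.9116
2 1.0200 1.0236 4.4824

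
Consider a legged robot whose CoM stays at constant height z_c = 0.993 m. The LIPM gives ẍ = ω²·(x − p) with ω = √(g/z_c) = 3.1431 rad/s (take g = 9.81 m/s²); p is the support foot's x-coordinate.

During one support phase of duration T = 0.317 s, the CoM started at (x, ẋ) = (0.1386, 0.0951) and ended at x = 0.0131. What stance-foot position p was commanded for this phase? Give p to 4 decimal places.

ωT = 3.1431·0.317 = 0.996363; cosh(ωT) = 1.538816, sinh(ωT) = 1.169596
x(T) = p + (x₀−p)·cosh(ωT) + (ẋ₀/ω)·sinh(ωT) ⇒ p·(1 − cosh) = x(T) − x₀·cosh − (ẋ₀/ω)·sinh
numerator   = 0.0131 − (0.1386)·1.538816 − (0.0951/3.1431)·1.169596 = -0.235568
denominator = 1 − 1.538816 = -0.538816
p = -0.235568 / -0.538816 = 0.4372

p = 0.4372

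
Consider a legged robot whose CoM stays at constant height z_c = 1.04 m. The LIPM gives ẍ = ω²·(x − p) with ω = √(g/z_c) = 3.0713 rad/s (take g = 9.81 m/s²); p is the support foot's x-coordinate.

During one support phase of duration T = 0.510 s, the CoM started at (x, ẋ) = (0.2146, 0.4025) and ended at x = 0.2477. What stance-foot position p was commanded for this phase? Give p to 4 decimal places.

ωT = 3.0713·0.510 = 1.566363; cosh(ωT) = 2.499001, sinh(ωT) = 2.290197
x(T) = p + (x₀−p)·cosh(ωT) + (ẋ₀/ω)·sinh(ωT) ⇒ p·(1 − cosh) = x(T) − x₀·cosh − (ẋ₀/ω)·sinh
numerator   = 0.2477 − (0.2146)·2.499001 − (0.4025/3.0713)·2.290197 = -0.588721
denominator = 1 − 2.499001 = -1.499001
p = -0.588721 / -1.499001 = 0.3927

p = 0.3927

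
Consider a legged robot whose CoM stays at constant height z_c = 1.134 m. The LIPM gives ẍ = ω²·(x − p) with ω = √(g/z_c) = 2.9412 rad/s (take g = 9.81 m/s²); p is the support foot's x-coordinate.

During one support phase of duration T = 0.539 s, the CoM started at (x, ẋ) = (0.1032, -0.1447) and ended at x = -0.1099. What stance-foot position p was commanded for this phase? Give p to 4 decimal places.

p = 0.1668

ωT = 2.9412·0.539 = 1.585307; cosh(ωT) = 2.542837, sinh(ωT) = 2.337952
x(T) = p + (x₀−p)·cosh(ωT) + (ẋ₀/ω)·sinh(ωT) ⇒ p·(1 − cosh) = x(T) − x₀·cosh − (ẋ₀/ω)·sinh
numerator   = -0.1099 − (0.1032)·2.542837 − (-0.1447/2.9412)·2.337952 = -0.257299
denominator = 1 − 2.542837 = -1.542837
p = -0.257299 / -1.542837 = 0.1668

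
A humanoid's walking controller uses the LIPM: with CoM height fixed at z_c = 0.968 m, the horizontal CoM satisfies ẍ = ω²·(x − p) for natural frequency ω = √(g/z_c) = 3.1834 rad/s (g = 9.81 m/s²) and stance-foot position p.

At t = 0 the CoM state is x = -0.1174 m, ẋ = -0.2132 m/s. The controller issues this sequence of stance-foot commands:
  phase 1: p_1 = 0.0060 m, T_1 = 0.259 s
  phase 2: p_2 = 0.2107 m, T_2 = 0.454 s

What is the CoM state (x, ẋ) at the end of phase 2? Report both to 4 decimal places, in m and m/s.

x = -1.1717, ẋ = -4.2287

phase 1: p=0.0060, T=0.259, ωT=0.824501, cosh=1.359598, sinh=0.921144; start (x,ẋ)=(-0.117400, -0.213200) → end (x,ẋ)=(-0.223466, -0.651721)
phase 2: p=0.2107, T=0.454, ωT=1.445264, cosh=2.239327, sinh=2.003643; start (x,ẋ)=(-0.223466, -0.651721) → end (x,ẋ)=(-1.171734, -4.228696)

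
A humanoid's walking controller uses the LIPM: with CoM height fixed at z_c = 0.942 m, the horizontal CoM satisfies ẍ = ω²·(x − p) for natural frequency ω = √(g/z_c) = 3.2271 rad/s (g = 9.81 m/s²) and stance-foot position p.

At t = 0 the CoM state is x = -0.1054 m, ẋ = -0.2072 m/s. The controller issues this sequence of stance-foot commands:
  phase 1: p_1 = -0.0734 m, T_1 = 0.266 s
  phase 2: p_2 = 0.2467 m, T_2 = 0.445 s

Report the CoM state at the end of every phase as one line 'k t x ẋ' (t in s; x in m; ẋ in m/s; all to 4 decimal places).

phase 1: p=-0.0734, T=0.266, ωT=0.858409, cosh=1.391619, sinh=0.967783; start (x,ẋ)=(-0.105400, -0.207200) → end (x,ẋ)=(-0.180070, -0.388284)
phase 2: p=0.2467, T=0.445, ωT=1.436060, cosh=2.220980, sinh=1.983117; start (x,ẋ)=(-0.180070, -0.388284) → end (x,ẋ)=(-0.939755, -3.593575)

1 0.2660 -0.1801 -0.3883
2 0.7110 -0.9398 -3.5936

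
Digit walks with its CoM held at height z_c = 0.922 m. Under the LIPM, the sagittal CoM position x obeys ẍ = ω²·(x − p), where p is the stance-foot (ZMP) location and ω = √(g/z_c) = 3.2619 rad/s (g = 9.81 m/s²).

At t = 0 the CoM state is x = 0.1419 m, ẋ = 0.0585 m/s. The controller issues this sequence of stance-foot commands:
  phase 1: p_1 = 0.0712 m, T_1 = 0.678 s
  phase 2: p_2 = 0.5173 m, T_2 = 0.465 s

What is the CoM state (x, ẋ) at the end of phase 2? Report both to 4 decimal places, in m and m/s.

x = 1.2965, ẋ = 2.8568

phase 1: p=0.0712, T=0.678, ωT=2.211568, cosh=4.619776, sinh=4.510247; start (x,ẋ)=(0.141900, 0.058500) → end (x,ẋ)=(0.478706, 1.310394)
phase 2: p=0.5173, T=0.465, ωT=1.516784, cosh=2.388479, sinh=2.169063; start (x,ẋ)=(0.478706, 1.310394) → end (x,ẋ)=(1.296491, 2.856788)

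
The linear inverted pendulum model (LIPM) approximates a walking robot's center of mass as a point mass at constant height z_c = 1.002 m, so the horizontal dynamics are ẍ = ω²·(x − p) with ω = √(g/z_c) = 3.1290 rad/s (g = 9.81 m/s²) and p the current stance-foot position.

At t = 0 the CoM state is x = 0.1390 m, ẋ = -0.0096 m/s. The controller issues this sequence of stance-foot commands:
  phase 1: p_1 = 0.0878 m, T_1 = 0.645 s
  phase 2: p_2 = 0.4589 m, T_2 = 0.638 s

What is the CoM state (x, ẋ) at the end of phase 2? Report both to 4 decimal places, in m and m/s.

phase 1: p=0.0878, T=0.645, ωT=2.018205, cosh=3.828850, sinh=3.695956; start (x,ẋ)=(0.139000, -0.009600) → end (x,ẋ)=(0.272498, 0.555353)
phase 2: p=0.4589, T=0.638, ωT=1.996302, cosh=3.748809, sinh=3.612973; start (x,ẋ)=(0.272498, 0.555353) → end (x,ẋ)=(0.401364, -0.025365)

x = 0.4014, ẋ = -0.0254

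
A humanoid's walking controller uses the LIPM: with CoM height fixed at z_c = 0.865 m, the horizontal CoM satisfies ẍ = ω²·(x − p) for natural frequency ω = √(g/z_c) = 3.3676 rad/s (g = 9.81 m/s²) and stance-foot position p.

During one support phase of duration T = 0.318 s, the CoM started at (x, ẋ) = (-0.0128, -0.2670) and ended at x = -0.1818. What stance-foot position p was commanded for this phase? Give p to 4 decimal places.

p = 0.0933

ωT = 3.3676·0.318 = 1.070897; cosh(ωT) = 1.630348, sinh(ωT) = 1.287647
x(T) = p + (x₀−p)·cosh(ωT) + (ẋ₀/ω)·sinh(ωT) ⇒ p·(1 − cosh) = x(T) − x₀·cosh − (ẋ₀/ω)·sinh
numerator   = -0.1818 − (-0.0128)·1.630348 − (-0.2670/3.3676)·1.287647 = -0.058841
denominator = 1 − 1.630348 = -0.630348
p = -0.058841 / -0.630348 = 0.0933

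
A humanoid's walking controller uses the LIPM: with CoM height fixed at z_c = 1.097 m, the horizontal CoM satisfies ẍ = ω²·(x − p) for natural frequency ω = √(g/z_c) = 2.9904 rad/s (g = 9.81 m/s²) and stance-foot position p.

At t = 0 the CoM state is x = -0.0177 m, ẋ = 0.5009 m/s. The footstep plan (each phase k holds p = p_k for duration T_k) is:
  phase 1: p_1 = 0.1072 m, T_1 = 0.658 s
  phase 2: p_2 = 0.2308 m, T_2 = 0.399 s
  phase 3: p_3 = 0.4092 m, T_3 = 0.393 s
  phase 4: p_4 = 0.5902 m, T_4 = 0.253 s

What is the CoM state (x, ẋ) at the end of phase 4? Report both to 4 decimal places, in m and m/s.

x = 1.7845, ẋ = 3.9243

phase 1: p=0.1072, T=0.658, ωT=1.967683, cosh=3.646932, sinh=3.507151; start (x,ẋ)=(-0.017700, 0.500900) → end (x,ẋ)=(0.239155, 0.516824)
phase 2: p=0.2308, T=0.399, ωT=1.193170, cosh=1.800387, sinh=1.497129; start (x,ẋ)=(0.239155, 0.516824) → end (x,ẋ)=(0.504588, 0.967890)
phase 3: p=0.4092, T=0.393, ωT=1.175227, cosh=1.773814, sinh=1.465065; start (x,ẋ)=(0.504588, 0.967890) → end (x,ẋ)=(1.052593, 2.134766)
phase 4: p=0.5902, T=0.253, ωT=0.756571, cosh=1.300115, sinh=0.830842; start (x,ẋ)=(1.052593, 2.134766) → end (x,ẋ)=(1.784479, 3.924278)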